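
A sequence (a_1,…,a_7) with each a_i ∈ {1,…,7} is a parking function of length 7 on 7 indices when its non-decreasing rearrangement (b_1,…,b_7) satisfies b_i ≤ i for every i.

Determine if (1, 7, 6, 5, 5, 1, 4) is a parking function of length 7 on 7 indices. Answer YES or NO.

NO

Sorted: b = (1, 1, 4, 5, 5, 6, 7).
  b_1=1 ≤ 1
  b_2=1 ≤ 2
  b_3=4 > 3
  fails at i=3 ⇒ NO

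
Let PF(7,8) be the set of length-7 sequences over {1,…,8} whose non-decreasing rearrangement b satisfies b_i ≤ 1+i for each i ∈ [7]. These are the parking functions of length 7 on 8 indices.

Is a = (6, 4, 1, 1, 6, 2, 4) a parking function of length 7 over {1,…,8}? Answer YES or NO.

YES

Sorted: b = (1, 1, 2, 4, 4, 6, 6).
  b_1=1 ≤ 2
  b_2=1 ≤ 3
  b_3=2 ≤ 4
  b_4=4 ≤ 5
  b_5=4 ≤ 6
  b_6=6 ≤ 7
  b_7=6 ≤ 8
All bounds hold ⇒ YES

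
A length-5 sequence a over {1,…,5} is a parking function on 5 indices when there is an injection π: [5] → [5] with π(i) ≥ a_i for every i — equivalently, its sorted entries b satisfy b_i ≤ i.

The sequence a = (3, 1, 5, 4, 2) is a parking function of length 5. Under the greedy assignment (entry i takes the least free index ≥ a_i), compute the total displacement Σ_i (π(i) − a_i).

Σπ = 5·6/2 = 15 (π permutes [5]); Σa = 3+1+5+4+2 = 15; disp = 15−15 = 0.

0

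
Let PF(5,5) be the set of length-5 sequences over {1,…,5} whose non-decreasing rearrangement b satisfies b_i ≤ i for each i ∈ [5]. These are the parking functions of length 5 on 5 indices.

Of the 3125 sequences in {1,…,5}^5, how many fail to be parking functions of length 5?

1829

Count = (6−5)·6^(5−1) = 1·1296 = 1296 [KW]
E.g. (5,5,5,2,5) → sorted (2,5,5,5,5): b_1=2>1, not a PF.
5^5 − 1296 = 3125 − 1296 = 1829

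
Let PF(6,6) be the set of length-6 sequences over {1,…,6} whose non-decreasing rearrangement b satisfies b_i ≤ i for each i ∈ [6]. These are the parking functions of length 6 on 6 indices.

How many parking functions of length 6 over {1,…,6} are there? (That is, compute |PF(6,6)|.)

16807

|PF(6,6)| = (7−6)·7^(6−1) = 1×16807 = 16807 [KW]
Example (5,4,1,6,3,1) → sorted (1,1,3,4,5,6): b_i ≤ i ∀i, a PF.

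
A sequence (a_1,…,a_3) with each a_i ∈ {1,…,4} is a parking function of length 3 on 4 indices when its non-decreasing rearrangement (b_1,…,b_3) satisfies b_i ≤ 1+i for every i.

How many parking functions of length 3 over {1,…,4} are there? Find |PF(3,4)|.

50

Count = (4+1−3)·(4+1)^{3−1} = 2 · 25 = 50 (Pollak)
One tuple (3,2,2) → sorted (2,2,3): b_i ≤ 1+i ∀i, a PF.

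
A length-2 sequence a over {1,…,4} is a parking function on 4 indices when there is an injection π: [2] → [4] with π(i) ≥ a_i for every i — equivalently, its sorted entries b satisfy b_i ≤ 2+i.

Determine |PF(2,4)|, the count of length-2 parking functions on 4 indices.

15

|PF(2,4)| = (5−2)·5^(2−1) = 3 · 5 = 15 [KW]
One tuple (2,3) → sorted (2,3): b_i ≤ 2+i ∀i, a PF.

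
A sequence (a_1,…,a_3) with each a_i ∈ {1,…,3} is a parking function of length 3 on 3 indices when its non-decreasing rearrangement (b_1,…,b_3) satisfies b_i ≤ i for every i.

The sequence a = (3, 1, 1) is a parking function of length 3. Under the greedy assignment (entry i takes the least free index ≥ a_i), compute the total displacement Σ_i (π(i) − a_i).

Σπ = 6 ({1..3} each once); Σa = 3+1+1 = 5; disp = 6−5 = 1.

1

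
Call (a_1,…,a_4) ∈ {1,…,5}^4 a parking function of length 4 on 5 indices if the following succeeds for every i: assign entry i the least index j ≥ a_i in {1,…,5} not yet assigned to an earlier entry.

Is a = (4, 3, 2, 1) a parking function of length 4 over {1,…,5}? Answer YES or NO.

YES

Order a: b = (1, 2, 3, 4).
  b_1=1 ≤ 2
  b_2=2 ≤ 3
  b_3=3 ≤ 4
  b_4=4 ≤ 5
All bounds hold ⇒ YES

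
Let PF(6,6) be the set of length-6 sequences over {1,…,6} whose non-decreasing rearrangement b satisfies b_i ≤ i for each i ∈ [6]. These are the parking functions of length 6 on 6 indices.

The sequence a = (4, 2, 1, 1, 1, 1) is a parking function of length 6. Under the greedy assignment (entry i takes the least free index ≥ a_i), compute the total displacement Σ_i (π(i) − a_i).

11

Σπ(i) = 1+…+6 = 21; Σa = 4+2+1+1+1+1 = 10; disp = 21−10 = 11.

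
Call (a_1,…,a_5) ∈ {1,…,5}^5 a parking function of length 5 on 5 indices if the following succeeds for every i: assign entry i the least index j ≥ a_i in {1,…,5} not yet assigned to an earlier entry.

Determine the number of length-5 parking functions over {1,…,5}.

#PF = 1·6^4 = 1×1296 = 1296 (Konheim–Weiss)
E.g. (3,1,3,5,1) → sorted (1,1,3,3,5): b_i ≤ i ∀i, a PF.

1296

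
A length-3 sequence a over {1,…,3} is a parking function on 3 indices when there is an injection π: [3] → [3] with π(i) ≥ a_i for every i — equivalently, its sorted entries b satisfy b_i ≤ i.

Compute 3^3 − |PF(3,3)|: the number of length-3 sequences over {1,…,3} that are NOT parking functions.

Count = (4−3)·4^(3−1) = 1·16 = 16
One tuple (2,2,3) → sorted (2,2,3): b_1=2>1, not a PF.
3^3 − 16 = 27 − 16 = 11

11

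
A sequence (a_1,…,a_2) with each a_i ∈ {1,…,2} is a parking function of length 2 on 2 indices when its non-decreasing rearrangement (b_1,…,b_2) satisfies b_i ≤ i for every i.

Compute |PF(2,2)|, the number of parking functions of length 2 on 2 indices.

3

#PF = (2−2+1)·(2+1)^(2−1) = 1 · 3 = 3
Check (1,1) → sorted (1,1): b_i ≤ i ∀i, a PF.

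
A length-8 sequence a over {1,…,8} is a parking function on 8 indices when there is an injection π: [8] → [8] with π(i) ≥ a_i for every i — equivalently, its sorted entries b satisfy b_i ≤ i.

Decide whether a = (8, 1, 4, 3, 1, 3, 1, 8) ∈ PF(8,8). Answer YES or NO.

Order a: b = (1, 1, 1, 3, 3, 4, 8, 8).
  b_1=1 ≤ 1
  b_2=1 ≤ 2
  b_3=1 ≤ 3
  b_4=3 ≤ 4
  b_5=3 ≤ 5
  b_6=4 ≤ 6
  b_7=8 > 7
  fails at i=7 ⇒ NO

NO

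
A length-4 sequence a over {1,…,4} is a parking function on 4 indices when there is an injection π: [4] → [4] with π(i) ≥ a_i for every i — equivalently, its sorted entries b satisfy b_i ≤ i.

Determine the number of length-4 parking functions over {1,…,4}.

Count = (5−4)·5^(4−1) = 1×125 = 125 (Konheim–Weiss)
Check (2,3,3,1) → sorted (1,2,3,3): b_i ≤ i ∀i, a PF.

125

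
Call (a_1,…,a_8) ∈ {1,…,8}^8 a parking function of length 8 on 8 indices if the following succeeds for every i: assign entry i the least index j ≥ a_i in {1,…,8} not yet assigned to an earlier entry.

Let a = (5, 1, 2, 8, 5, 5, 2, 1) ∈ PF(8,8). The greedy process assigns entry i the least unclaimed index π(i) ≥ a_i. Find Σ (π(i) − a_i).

Σπ = 8·9/2 = 36 (π permutes [8]); Σa = 5+1+2+8+5+5+2+1 = 29; disp = 36−29 = 7.

7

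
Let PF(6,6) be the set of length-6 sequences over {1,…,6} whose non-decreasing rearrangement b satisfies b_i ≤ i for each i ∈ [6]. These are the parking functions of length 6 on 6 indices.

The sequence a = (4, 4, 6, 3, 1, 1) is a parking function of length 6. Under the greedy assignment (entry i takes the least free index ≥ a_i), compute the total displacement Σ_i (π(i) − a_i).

2

Σπ = 21 ({1..6} each once); Σa = 4+4+6+3+1+1 = 19; disp = 21−19 = 2.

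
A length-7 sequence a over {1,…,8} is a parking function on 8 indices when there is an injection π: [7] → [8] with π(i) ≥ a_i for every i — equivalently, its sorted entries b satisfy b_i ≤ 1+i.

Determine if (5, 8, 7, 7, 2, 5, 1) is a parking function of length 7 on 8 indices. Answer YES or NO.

Rearranged: b = (1, 2, 5, 5, 7, 7, 8).
  b_1=1 ≤ 2
  b_2=2 ≤ 3
  b_3=5 > 4
  fails at i=3 ⇒ NO

NO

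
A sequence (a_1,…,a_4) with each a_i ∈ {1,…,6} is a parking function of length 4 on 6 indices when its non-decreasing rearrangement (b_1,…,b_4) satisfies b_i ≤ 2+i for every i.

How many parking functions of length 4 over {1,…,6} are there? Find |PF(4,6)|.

|PF| = (7−4)·7^(4−1) = 3×343 = 1029 [KW]
One tuple (4,1,6,5) → sorted (1,4,5,6): b_i ≤ 2+i ∀i, a PF.

1029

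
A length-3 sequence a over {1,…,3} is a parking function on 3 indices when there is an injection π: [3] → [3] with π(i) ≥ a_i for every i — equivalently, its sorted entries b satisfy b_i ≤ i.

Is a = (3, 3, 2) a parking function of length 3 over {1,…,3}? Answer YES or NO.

NO

Sorted: b = (2, 3, 3).
  b_1=2 > 1
  fails at i=1 ⇒ NO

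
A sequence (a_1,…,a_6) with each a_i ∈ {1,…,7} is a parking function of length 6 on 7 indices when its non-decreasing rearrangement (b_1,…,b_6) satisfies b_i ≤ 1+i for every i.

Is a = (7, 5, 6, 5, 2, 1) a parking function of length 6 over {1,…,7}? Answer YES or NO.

Rearranged: b = (1, 2, 5, 5, 6, 7).
  b_1=1 ≤ 2
  b_2=2 ≤ 3
  b_3=5 > 4
  fails at i=3 ⇒ NO

NO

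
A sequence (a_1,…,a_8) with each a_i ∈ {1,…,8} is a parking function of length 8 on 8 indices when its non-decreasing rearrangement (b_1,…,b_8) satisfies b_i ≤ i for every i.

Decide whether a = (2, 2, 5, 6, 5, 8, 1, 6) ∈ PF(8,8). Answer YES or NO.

NO

Sorted: b = (1, 2, 2, 5, 5, 6, 6, 8).
  b_1=1 ≤ 1
  b_2=2 ≤ 2
  b_3=2 ≤ 3
  b_4=5 > 4
  fails at i=4 ⇒ NO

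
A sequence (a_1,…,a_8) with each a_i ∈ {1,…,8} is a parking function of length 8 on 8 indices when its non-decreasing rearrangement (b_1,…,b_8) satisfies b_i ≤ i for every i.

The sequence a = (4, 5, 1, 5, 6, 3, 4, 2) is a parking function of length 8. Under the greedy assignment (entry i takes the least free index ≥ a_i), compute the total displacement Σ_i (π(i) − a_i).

Σπ = 8·9/2 = 36 (π permutes [8]); Σa = 4+5+1+5+6+3+4+2 = 30; disp = 36−30 = 6.

6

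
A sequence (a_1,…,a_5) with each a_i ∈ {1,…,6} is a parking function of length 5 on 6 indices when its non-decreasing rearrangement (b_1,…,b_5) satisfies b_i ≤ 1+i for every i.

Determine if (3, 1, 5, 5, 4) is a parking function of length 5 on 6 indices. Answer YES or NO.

YES

Order a: b = (1, 3, 4, 5, 5).
  b_1=1 ≤ 2
  b_2=3 ≤ 3
  b_3=4 ≤ 4
  b_4=5 ≤ 5
  b_5=5 ≤ 6
All bounds hold ⇒ YES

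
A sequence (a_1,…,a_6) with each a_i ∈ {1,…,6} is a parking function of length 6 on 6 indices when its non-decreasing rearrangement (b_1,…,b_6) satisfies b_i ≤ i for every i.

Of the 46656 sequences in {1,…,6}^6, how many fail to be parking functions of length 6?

|PF| = 1·7^5 = 1 · 16807 = 16807 [KW]
Example (6,6,6,1,5,4) → sorted (1,4,5,6,6,6): b_2=4>2, not a PF.
6^6 − 16807 = 46656 − 16807 = 29849

29849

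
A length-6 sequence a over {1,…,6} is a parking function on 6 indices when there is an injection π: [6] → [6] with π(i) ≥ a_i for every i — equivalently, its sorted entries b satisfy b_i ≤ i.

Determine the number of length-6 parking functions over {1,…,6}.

16807

|PF| = (7−6)·7^(6−1) = 1×16807 = 16807
Check (1,4,5,2,3,5) → sorted (1,2,3,4,5,5): b_i ≤ i ∀i, a PF.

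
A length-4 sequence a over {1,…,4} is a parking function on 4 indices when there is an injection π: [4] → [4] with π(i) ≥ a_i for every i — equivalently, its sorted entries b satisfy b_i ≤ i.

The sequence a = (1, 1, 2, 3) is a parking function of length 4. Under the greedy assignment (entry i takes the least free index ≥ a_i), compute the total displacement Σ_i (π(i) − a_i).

3

Σπ = 4·5/2 = 10 (π permutes [4]); Σa = 1+1+2+3 = 7; disp = 10−7 = 3.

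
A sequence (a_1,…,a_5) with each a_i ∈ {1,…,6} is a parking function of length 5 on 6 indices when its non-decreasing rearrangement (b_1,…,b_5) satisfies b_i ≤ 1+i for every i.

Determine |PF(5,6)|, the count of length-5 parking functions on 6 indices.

4802

Count = (7−5)·7^(5−1) = 2×2401 = 4802 [KW]
Check (6,3,4,1,5) → sorted (1,3,4,5,6): b_i ≤ 1+i ∀i, a PF.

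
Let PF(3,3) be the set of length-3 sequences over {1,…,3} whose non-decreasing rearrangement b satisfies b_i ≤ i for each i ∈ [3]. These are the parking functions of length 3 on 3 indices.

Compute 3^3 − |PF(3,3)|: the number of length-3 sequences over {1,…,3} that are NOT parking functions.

#PF = (4−3)·4^(3−1) = 1×16 = 16 (Pollak)
E.g. (2,3,2) → sorted (2,2,3): b_1=2>1, not a PF.
3^3 − 16 = 27 − 16 = 11

11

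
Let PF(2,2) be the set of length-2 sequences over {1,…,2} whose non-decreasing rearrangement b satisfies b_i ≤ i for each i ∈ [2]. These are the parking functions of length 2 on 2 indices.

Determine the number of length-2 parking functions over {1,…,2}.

|PF| = (2−2+1)·(2+1)^(2−1) = 1 · 3 = 3
E.g. (1,1) → sorted (1,1): b_i ≤ i ∀i, a PF.

3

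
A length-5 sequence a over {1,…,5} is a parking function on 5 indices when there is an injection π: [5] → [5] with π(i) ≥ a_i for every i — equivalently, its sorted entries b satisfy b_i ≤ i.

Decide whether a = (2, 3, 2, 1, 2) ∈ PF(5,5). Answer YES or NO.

Rearranged: b = (1, 2, 2, 2, 3).
  b_1=1 ≤ 1
  b_2=2 ≤ 2
  b_3=2 ≤ 3
  b_4=2 ≤ 4
  b_5=3 ≤ 5
All bounds hold ⇒ YES

YES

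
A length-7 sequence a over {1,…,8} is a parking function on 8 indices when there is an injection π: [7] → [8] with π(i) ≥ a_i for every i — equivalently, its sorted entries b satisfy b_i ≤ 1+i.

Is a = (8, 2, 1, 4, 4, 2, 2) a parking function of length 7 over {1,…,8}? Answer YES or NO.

Order a: b = (1, 2, 2, 2, 4, 4, 8).
  b_1=1 ≤ 2
  b_2=2 ≤ 3
  b_3=2 ≤ 4
  b_4=2 ≤ 5
  b_5=4 ≤ 6
  b_6=4 ≤ 7
  b_7=8 ≤ 8
All bounds hold ⇒ YES

YES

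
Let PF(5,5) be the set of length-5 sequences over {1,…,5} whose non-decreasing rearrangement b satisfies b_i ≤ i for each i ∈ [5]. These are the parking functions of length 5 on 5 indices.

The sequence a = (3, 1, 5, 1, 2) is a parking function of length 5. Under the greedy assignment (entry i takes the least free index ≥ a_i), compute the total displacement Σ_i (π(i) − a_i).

Σπ = 15 ({1..5} each once); Σa = 3+1+5+1+2 = 12; disp = 15−12 = 3.

3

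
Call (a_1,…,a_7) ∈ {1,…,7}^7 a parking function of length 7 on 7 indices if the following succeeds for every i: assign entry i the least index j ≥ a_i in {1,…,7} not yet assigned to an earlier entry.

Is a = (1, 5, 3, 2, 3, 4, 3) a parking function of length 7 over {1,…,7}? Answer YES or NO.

Rearranged: b = (1, 2, 3, 3, 3, 4, 5).
  b_1=1 ≤ 1
  b_2=2 ≤ 2
  b_3=3 ≤ 3
  b_4=3 ≤ 4
  b_5=3 ≤ 5
  b_6=4 ≤ 6
  b_7=5 ≤ 7
All bounds hold ⇒ YES

YES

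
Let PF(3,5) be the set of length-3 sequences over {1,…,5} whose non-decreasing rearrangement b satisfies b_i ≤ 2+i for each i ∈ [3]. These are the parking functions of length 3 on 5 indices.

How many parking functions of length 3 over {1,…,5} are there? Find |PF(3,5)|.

108

Count = (6−3)·6^(3−1) = 3 · 36 = 108
Check (2,5,1) → sorted (1,2,5): b_i ≤ 2+i ∀i, a PF.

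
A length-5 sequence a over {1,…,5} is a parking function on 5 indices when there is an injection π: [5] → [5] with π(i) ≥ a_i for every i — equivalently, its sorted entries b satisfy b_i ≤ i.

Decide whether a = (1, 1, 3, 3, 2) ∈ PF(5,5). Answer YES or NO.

Sorted: b = (1, 1, 2, 3, 3).
  b_1=1 ≤ 1
  b_2=1 ≤ 2
  b_3=2 ≤ 3
  b_4=3 ≤ 4
  b_5=3 ≤ 5
All bounds hold ⇒ YES

YES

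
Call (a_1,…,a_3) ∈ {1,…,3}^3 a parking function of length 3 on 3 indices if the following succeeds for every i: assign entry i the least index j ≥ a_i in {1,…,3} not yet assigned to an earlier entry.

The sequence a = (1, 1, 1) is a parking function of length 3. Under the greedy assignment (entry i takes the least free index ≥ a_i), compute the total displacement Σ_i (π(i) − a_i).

Σπ = 3·4/2 = 6 (π permutes [3]); Σa = 1+1+1 = 3; disp = 6−3 = 3.

3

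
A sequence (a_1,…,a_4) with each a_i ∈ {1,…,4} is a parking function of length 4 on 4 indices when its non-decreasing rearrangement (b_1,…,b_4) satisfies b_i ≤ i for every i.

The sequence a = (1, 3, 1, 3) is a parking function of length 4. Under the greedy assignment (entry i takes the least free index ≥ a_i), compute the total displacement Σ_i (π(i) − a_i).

2

Σπ = 10 ({1..4} each once); Σa = 1+3+1+3 = 8; disp = 10−8 = 2.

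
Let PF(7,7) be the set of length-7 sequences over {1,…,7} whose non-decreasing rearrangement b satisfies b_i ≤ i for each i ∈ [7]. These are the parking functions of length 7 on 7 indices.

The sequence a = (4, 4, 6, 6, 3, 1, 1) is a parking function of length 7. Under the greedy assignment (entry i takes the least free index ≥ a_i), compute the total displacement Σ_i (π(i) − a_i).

Σπ = 28 ({1..7} each once); Σa = 4+4+6+6+3+1+1 = 25; disp = 28−25 = 3.

3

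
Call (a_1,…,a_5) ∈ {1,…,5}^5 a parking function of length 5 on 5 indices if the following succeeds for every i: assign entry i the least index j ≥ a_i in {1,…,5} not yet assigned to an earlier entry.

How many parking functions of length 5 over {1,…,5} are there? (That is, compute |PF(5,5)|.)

1296

#PF = (6−5)·6^(5−1) = 1·1296 = 1296
E.g. (2,1,3,2,2) → sorted (1,2,2,2,3): b_i ≤ i ∀i, a PF.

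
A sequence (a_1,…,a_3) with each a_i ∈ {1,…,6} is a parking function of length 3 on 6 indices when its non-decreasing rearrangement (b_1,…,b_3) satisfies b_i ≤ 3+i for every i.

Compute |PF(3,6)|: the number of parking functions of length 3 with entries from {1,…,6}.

196

|PF(3,6)| = (6−3+1)·(6+1)^(3−1) = 4×49 = 196 [KW]
One tuple (5,3,2) → sorted (2,3,5): b_i ≤ 3+i ∀i, a PF.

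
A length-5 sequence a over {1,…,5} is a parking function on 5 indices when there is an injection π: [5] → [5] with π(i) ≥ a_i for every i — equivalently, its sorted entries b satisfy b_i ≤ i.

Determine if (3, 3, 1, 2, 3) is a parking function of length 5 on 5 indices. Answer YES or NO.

YES

Order a: b = (1, 2, 3, 3, 3).
  b_1=1 ≤ 1
  b_2=2 ≤ 2
  b_3=3 ≤ 3
  b_4=3 ≤ 4
  b_5=3 ≤ 5
All bounds hold ⇒ YES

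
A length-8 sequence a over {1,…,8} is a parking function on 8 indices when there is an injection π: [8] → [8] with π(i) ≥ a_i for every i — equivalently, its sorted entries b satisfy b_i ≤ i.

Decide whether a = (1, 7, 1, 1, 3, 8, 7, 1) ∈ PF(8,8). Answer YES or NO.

Rearranged: b = (1, 1, 1, 1, 3, 7, 7, 8).
  b_1=1 ≤ 1
  b_2=1 ≤ 2
  b_3=1 ≤ 3
  b_4=1 ≤ 4
  b_5=3 ≤ 5
  b_6=7 > 6
  fails at i=6 ⇒ NO

NO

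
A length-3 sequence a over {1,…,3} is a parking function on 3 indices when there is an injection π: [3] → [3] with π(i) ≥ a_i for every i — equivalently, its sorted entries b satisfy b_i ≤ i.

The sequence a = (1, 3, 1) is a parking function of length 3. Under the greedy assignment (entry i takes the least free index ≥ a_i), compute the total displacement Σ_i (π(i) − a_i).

1

Σπ = 6 ({1..3} each once); Σa = 1+3+1 = 5; disp = 6−5 = 1.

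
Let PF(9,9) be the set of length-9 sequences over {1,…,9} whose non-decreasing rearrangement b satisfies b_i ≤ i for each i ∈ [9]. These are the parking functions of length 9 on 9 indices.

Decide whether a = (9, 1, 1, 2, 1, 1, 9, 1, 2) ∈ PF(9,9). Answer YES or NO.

NO

Rearranged: b = (1, 1, 1, 1, 1, 2, 2, 9, 9).
  b_1=1 ≤ 1
  b_2=1 ≤ 2
  b_3=1 ≤ 3
  b_4=1 ≤ 4
  b_5=1 ≤ 5
  b_6=2 ≤ 6
  b_7=2 ≤ 7
  b_8=9 > 8
  fails at i=8 ⇒ NO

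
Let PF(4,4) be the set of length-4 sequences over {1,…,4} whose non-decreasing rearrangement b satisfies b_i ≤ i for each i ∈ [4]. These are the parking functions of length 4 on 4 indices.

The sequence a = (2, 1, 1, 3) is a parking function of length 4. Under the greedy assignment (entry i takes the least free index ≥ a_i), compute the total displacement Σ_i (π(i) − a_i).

3

Σπ = 4·5/2 = 10 (π permutes [4]); Σa = 2+1+1+3 = 7; disp = 10−7 = 3.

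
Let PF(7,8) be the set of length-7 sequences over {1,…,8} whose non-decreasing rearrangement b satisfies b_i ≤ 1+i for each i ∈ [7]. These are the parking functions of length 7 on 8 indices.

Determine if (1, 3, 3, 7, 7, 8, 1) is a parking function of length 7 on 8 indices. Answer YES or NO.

Sorted: b = (1, 1, 3, 3, 7, 7, 8).
  b_1=1 ≤ 2
  b_2=1 ≤ 3
  b_3=3 ≤ 4
  b_4=3 ≤ 5
  b_5=7 > 6
  fails at i=5 ⇒ NO

NO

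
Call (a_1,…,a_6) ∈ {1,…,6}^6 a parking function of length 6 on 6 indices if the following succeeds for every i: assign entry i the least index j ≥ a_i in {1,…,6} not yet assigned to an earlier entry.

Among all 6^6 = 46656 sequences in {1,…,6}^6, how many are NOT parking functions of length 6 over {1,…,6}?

|PF| = 1·7^5 = 1×16807 = 16807 (Pollak)
E.g. (6,6,4,4,4,5) → sorted (4,4,4,5,6,6): b_1=4>1, not a PF.
So 46656 − 16807 = 29849 fail.

29849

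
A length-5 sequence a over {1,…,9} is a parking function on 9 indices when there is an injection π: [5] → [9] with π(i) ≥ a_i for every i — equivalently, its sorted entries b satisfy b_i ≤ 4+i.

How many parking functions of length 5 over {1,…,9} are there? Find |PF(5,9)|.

#PF = (10−5)·10^(5−1) = 5·10000 = 50000 (Pollak)
E.g. (2,7,9,5,2) → sorted (2,2,5,7,9): b_i ≤ 4+i ∀i, a PF.

50000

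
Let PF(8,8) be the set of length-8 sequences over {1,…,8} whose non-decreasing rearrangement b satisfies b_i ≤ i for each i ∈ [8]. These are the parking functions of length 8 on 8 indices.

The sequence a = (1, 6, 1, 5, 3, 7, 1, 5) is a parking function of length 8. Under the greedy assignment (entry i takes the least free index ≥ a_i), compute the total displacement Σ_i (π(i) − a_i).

7

Σπ = 36 ({1..8} each once); Σa = 1+6+1+5+3+7+1+5 = 29; disp = 36−29 = 7.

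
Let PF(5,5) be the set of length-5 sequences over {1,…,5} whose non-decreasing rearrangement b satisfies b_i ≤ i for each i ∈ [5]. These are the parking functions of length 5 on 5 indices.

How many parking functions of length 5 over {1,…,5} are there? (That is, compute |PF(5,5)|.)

1296

|PF| = 1·6^4 = 1×1296 = 1296 (Konheim–Weiss)
Check (4,5,1,1,2) → sorted (1,1,2,4,5): b_i ≤ i ∀i, a PF.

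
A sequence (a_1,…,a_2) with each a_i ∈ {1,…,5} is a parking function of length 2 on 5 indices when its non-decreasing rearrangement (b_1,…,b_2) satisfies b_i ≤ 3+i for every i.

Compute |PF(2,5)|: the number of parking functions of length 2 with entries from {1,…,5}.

|PF| = (6−2)·6^(2−1) = 4×6 = 24 (Konheim–Weiss)
One tuple (3,1) → sorted (1,3): b_i ≤ 3+i ∀i, a PF.

24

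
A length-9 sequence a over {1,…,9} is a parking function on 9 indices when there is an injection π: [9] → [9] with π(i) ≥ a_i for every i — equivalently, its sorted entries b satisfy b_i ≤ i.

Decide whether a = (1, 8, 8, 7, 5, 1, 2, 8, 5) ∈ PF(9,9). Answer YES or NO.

Order a: b = (1, 1, 2, 5, 5, 7, 8, 8, 8).
  b_1=1 ≤ 1
  b_2=1 ≤ 2
  b_3=2 ≤ 3
  b_4=5 > 4
  fails at i=4 ⇒ NO

NO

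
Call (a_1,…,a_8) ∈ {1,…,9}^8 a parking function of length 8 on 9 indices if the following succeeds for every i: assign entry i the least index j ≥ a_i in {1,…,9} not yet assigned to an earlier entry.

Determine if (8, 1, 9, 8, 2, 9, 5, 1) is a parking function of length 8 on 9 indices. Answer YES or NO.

Order a: b = (1, 1, 2, 5, 8, 8, 9, 9).
  b_1=1 ≤ 2
  b_2=1 ≤ 3
  b_3=2 ≤ 4
  b_4=5 ≤ 5
  b_5=8 > 6
  fails at i=5 ⇒ NO

NO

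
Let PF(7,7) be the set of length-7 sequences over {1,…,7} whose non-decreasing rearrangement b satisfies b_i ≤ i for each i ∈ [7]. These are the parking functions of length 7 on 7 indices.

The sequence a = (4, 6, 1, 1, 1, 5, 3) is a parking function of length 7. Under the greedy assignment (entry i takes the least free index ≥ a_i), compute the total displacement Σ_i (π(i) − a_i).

Σπ = 28 ({1..7} each once); Σa = 4+6+1+1+1+5+3 = 21; disp = 28−21 = 7.

7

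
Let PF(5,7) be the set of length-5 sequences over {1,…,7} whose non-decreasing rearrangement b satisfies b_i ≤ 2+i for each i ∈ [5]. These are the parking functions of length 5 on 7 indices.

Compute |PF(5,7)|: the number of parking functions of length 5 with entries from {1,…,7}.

12288

|PF| = (8−5)·8^(5−1) = 3·4096 = 12288 [KW]
One tuple (7,1,2,1,5) → sorted (1,1,2,5,7): b_i ≤ 2+i ∀i, a PF.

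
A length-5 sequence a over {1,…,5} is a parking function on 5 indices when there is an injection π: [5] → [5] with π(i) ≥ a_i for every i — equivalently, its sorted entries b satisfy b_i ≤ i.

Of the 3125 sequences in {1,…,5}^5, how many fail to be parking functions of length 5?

#PF = (5+1−5)·(5+1)^{5−1} = 1×1296 = 1296
Example (3,4,2,3,4) → sorted (2,3,3,4,4): b_1=2>1, not a PF.
So 3125 − 1296 = 1829 fail.

1829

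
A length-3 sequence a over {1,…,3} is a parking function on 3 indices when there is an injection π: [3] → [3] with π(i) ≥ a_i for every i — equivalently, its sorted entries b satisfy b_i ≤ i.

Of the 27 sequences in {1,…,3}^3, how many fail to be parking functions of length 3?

Count = 1·4^2 = 1·16 = 16 [KW]
E.g. (3,2,3) → sorted (2,3,3): b_1=2>1, not a PF.
Total 27; non-PF = 27−16 = 11

11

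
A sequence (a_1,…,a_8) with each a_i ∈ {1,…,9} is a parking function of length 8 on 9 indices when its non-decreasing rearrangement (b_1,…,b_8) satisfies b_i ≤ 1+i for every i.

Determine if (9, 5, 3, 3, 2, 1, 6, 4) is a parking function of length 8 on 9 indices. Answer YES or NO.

YES

Order a: b = (1, 2, 3, 3, 4, 5, 6, 9).
  b_1=1 ≤ 2
  b_2=2 ≤ 3
  b_3=3 ≤ 4
  b_4=3 ≤ 5
  b_5=4 ≤ 6
  b_6=5 ≤ 7
  b_7=6 ≤ 8
  b_8=9 ≤ 9
All bounds hold ⇒ YES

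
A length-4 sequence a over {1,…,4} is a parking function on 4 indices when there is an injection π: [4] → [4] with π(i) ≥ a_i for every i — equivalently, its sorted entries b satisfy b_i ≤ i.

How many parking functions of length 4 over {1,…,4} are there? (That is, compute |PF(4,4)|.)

125

|PF| = (4+1−4)·(4+1)^{4−1} = 1×125 = 125 [KW]
One tuple (1,3,4,2) → sorted (1,2,3,4): b_i ≤ i ∀i, a PF.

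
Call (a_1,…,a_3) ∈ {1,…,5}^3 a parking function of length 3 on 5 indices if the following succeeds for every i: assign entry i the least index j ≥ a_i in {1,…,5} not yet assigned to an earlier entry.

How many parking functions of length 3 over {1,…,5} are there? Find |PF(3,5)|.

108

|PF| = (5+1−3)·(5+1)^{3−1} = 3×36 = 108
Check (1,3,5) → sorted (1,3,5): b_i ≤ 2+i ∀i, a PF.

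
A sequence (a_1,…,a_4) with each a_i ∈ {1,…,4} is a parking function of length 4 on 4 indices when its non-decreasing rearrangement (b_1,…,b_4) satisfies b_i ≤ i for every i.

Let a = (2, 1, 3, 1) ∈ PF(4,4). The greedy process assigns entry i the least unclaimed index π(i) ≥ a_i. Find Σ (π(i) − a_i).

3

Σπ = 10 ({1..4} each once); Σa = 2+1+3+1 = 7; disp = 10−7 = 3.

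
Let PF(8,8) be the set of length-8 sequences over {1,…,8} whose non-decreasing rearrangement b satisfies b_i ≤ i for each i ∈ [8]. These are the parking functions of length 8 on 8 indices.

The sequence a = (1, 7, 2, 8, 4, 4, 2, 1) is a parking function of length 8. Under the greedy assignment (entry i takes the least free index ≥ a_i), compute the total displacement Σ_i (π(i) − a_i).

7

Σπ(i) = 1+…+8 = 36; Σa = 1+7+2+8+4+4+2+1 = 29; disp = 36−29 = 7.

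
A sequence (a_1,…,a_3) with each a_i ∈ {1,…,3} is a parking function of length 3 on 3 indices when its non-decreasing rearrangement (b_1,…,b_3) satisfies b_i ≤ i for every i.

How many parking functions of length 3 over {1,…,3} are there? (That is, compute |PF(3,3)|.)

16

Count = (3+1−3)·(3+1)^{3−1} = 1×16 = 16 (Pollak)
One tuple (2,3,1) → sorted (1,2,3): b_i ≤ i ∀i, a PF.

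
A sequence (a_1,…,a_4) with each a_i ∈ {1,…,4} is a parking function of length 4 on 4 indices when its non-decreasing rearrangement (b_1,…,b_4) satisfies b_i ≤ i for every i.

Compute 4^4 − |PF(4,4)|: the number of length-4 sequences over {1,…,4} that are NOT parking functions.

131

|PF| = 1·5^3 = 1 · 125 = 125 (Konheim–Weiss)
One tuple (4,3,2,4) → sorted (2,3,4,4): b_1=2>1, not a PF.
4^4 − 125 = 256 − 125 = 131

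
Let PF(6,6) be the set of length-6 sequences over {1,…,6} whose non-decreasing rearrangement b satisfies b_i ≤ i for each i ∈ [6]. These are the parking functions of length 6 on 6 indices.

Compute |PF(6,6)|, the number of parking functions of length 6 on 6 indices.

16807

Count = (7−6)·7^(6−1) = 1×16807 = 16807 (Konheim–Weiss)
Check (6,4,1,5,2,3) → sorted (1,2,3,4,5,6): b_i ≤ i ∀i, a PF.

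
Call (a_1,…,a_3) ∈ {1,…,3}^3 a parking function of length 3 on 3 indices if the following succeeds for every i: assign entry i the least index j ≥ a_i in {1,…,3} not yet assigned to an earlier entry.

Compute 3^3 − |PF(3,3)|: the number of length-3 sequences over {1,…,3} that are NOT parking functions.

|PF(3,3)| = (3−3+1)·(3+1)^(3−1) = 1 · 16 = 16 (Konheim–Weiss)
One tuple (3,3,3) → sorted (3,3,3): b_1=3>1, not a PF.
So 27 − 16 = 11 fail.

11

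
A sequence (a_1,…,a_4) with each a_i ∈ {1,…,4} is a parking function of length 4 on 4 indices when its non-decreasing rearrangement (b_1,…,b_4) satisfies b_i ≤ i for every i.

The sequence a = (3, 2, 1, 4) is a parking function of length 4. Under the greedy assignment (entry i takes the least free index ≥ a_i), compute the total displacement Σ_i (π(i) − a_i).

Σπ(i) = 1+…+4 = 10; Σa = 3+2+1+4 = 10; disp = 10−10 = 0.

0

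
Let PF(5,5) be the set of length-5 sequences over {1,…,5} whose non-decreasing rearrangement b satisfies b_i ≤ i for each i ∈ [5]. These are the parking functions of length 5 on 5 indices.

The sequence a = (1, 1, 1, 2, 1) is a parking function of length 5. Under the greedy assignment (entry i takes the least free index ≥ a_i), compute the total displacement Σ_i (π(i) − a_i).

9

Σπ(i) = 1+…+5 = 15; Σa = 1+1+1+2+1 = 6; disp = 15−6 = 9.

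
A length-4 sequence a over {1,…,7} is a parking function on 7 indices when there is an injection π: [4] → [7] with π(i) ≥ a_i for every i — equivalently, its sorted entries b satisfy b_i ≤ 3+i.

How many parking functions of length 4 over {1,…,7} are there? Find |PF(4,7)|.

|PF| = (7+1−4)·(7+1)^{4−1} = 4×512 = 2048
E.g. (7,1,2,1) → sorted (1,1,2,7): b_i ≤ 3+i ∀i, a PF.

2048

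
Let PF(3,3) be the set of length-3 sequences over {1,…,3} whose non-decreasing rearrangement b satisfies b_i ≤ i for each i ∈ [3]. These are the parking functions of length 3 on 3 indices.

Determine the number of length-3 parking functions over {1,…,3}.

|PF(3,3)| = (3+1−3)·(3+1)^{3−1} = 1×16 = 16
Example (1,1,1) → sorted (1,1,1): b_i ≤ i ∀i, a PF.

16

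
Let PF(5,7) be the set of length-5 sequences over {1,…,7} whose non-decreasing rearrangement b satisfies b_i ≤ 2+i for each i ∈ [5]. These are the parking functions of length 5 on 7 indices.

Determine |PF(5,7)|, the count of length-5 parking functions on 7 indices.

#PF = (7+1−5)·(7+1)^{5−1} = 3×4096 = 12288
Check (3,1,3,6,4) → sorted (1,3,3,4,6): b_i ≤ 2+i ∀i, a PF.

12288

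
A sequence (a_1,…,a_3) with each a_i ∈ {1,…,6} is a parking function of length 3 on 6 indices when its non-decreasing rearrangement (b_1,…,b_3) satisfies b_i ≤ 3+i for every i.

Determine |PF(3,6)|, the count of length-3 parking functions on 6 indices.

Count = (7−3)·7^(3−1) = 4·49 = 196
E.g. (1,2,5) → sorted (1,2,5): b_i ≤ 3+i ∀i, a PF.

196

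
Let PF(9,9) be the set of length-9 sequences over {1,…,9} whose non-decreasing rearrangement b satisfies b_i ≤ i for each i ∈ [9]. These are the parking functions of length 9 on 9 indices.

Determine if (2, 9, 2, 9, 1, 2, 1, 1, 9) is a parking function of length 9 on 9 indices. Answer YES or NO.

NO

Sorted: b = (1, 1, 1, 2, 2, 2, 9, 9, 9).
  b_1=1 ≤ 1
  b_2=1 ≤ 2
  b_3=1 ≤ 3
  b_4=2 ≤ 4
  b_5=2 ≤ 5
  b_6=2 ≤ 6
  b_7=9 > 7
  fails at i=7 ⇒ NO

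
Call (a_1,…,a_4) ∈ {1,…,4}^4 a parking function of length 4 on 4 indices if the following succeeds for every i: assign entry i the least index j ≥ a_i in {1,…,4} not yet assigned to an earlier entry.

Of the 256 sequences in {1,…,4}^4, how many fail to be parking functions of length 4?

|PF| = (4+1−4)·(4+1)^{4−1} = 1 · 125 = 125 (Konheim–Weiss)
Check (1,4,2,4) → sorted (1,2,4,4): b_3=4>3, not a PF.
So 256 − 125 = 131 fail.

131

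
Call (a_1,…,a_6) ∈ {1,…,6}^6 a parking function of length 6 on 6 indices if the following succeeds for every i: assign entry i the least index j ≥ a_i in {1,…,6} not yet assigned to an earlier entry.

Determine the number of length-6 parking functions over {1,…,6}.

#PF = 1·7^5 = 1 · 16807 = 16807 (Pollak)
One tuple (5,6,1,1,3,4) → sorted (1,1,3,4,5,6): b_i ≤ i ∀i, a PF.

16807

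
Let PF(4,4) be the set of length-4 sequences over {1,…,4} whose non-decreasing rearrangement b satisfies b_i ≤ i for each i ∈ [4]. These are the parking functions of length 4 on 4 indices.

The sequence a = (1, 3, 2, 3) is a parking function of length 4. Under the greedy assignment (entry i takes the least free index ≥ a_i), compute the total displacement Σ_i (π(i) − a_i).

Σπ(i) = 1+…+4 = 10; Σa = 1+3+2+3 = 9; disp = 10−9 = 1.

1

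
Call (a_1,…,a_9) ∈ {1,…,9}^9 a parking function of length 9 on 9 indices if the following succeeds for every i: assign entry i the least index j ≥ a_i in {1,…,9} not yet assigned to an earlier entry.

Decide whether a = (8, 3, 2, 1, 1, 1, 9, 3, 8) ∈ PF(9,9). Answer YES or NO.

NO

Rearranged: b = (1, 1, 1, 2, 3, 3, 8, 8, 9).
  b_1=1 ≤ 1
  b_2=1 ≤ 2
  b_3=1 ≤ 3
  b_4=2 ≤ 4
  b_5=3 ≤ 5
  b_6=3 ≤ 6
  b_7=8 > 7
  fails at i=7 ⇒ NO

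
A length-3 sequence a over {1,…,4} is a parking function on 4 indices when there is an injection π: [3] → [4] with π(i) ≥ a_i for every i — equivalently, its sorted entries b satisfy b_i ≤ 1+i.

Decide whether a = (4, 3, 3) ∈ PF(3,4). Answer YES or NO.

Order a: b = (3, 3, 4).
  b_1=3 > 2
  fails at i=1 ⇒ NO

NO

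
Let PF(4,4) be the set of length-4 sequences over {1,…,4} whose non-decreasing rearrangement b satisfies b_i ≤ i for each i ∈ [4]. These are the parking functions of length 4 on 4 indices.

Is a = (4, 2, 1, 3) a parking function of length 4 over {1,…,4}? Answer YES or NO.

YES

Sorted: b = (1, 2, 3, 4).
  b_1=1 ≤ 1
  b_2=2 ≤ 2
  b_3=3 ≤ 3
  b_4=4 ≤ 4
All bounds hold ⇒ YES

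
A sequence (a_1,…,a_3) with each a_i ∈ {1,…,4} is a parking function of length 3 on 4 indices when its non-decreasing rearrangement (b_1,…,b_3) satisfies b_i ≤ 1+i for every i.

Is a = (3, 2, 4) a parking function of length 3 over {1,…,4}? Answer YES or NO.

YES

Sorted: b = (2, 3, 4).
  b_1=2 ≤ 2
  b_2=3 ≤ 3
  b_3=4 ≤ 4
All bounds hold ⇒ YES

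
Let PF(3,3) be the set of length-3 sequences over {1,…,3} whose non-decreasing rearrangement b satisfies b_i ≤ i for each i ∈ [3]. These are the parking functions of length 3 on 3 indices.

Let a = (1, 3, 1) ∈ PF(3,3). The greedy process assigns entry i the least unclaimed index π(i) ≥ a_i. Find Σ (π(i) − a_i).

Σπ(i) = 1+…+3 = 6; Σa = 1+3+1 = 5; disp = 6−5 = 1.

1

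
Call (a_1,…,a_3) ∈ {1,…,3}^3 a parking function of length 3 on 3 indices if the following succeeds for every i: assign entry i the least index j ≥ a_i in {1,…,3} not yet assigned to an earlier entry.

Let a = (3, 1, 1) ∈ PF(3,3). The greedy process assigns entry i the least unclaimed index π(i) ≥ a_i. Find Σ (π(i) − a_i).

Σπ = 3·4/2 = 6 (π permutes [3]); Σa = 3+1+1 = 5; disp = 6−5 = 1.

1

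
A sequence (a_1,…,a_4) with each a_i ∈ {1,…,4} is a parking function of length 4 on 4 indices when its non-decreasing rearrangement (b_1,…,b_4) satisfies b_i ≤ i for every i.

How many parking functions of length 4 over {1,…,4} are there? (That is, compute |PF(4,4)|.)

#PF = (4+1−4)·(4+1)^{4−1} = 1·125 = 125 (Konheim–Weiss)
Example (2,1,1,4) → sorted (1,1,2,4): b_i ≤ i ∀i, a PF.

125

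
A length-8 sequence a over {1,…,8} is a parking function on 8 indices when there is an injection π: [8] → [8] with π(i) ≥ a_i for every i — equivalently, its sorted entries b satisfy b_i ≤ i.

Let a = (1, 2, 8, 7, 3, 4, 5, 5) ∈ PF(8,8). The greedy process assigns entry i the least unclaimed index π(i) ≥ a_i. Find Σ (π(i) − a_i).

Σπ = 8·9/2 = 36 (π permutes [8]); Σa = 1+2+8+7+3+4+5+5 = 35; disp = 36−35 = 1.

1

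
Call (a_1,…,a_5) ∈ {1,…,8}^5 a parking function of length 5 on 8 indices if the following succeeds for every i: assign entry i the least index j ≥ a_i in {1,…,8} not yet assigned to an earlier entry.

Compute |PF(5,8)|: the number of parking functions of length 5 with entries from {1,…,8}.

26244

#PF = (9−5)·9^(5−1) = 4 · 6561 = 26244
One tuple (5,5,5,3,1) → sorted (1,3,5,5,5): b_i ≤ 3+i ∀i, a PF.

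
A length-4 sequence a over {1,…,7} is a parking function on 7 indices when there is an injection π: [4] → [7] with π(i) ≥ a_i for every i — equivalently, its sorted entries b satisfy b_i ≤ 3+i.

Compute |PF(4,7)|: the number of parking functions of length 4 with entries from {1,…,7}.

|PF| = 4·8^3 = 4 · 512 = 2048 (Pollak)
Check (1,6,4,6) → sorted (1,4,6,6): b_i ≤ 3+i ∀i, a PF.

2048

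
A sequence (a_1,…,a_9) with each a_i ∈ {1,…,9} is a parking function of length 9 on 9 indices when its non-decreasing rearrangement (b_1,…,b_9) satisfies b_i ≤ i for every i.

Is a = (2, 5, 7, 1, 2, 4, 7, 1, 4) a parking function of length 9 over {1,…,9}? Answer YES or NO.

Rearranged: b = (1, 1, 2, 2, 4, 4, 5, 7, 7).
  b_1=1 ≤ 1
  b_2=1 ≤ 2
  b_3=2 ≤ 3
  b_4=2 ≤ 4
  b_5=4 ≤ 5
  b_6=4 ≤ 6
  b_7=5 ≤ 7
  b_8=7 ≤ 8
  b_9=7 ≤ 9
All bounds hold ⇒ YES

YES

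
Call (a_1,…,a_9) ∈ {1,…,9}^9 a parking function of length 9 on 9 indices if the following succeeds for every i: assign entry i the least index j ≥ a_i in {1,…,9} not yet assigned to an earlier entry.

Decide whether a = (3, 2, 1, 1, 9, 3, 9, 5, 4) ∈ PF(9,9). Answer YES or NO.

Order a: b = (1, 1, 2, 3, 3, 4, 5, 9, 9).
  b_1=1 ≤ 1
  b_2=1 ≤ 2
  b_3=2 ≤ 3
  b_4=3 ≤ 4
  b_5=3 ≤ 5
  b_6=4 ≤ 6
  b_7=5 ≤ 7
  b_8=9 > 8
  fails at i=8 ⇒ NO

NO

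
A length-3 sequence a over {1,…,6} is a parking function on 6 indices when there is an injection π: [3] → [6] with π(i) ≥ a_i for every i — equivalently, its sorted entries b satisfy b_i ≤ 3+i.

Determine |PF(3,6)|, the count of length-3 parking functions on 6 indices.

Count = (6−3+1)·(6+1)^(3−1) = 4×49 = 196 (Konheim–Weiss)
Check (5,2,2) → sorted (2,2,5): b_i ≤ 3+i ∀i, a PF.

196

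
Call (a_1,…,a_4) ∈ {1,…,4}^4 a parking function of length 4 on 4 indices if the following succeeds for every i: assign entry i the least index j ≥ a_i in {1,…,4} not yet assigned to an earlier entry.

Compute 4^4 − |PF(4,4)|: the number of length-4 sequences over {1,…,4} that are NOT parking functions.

Count = (4−4+1)·(4+1)^(4−1) = 1·125 = 125 [KW]
E.g. (3,3,3,3) → sorted (3,3,3,3): b_1=3>1, not a PF.
Total 256; non-PF = 256−125 = 131

131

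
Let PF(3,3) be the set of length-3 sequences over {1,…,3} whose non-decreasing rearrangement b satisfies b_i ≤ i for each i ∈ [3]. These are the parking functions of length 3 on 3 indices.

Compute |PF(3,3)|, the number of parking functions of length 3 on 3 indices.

#PF = (3−3+1)·(3+1)^(3−1) = 1 · 16 = 16 (Pollak)
One tuple (1,2,1) → sorted (1,1,2): b_i ≤ i ∀i, a PF.

16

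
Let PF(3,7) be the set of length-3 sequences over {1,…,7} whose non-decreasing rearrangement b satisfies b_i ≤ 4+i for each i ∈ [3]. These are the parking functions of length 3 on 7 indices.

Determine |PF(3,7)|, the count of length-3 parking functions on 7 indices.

320

|PF(3,7)| = (7−3+1)·(7+1)^(3−1) = 5 · 64 = 320 (Pollak)
Example (6,4,1) → sorted (1,4,6): b_i ≤ 4+i ∀i, a PF.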